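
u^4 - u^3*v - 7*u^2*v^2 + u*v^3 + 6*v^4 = (u - 3*v)*(u - v)*(u + v)*(u + 2*v)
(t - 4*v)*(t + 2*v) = t^2 - 2*t*v - 8*v^2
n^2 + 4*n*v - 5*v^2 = (n - v)*(n + 5*v)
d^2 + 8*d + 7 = (d + 1)*(d + 7)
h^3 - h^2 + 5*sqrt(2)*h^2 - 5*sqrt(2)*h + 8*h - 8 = (h - 1)*(h + sqrt(2))*(h + 4*sqrt(2))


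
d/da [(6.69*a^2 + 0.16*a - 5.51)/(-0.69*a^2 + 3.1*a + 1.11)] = (20.8494*a^2 + 7.248*a + 17.2586)/(0.4761*a^4 - 4.278*a^3 + 8.0782*a^2 + 6.882*a + 1.2321)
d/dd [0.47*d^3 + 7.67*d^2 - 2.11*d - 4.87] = 1.41*d^2 + 15.34*d - 2.11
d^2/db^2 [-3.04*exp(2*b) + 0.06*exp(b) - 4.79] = (0.06 - 12.16*exp(b))*exp(b)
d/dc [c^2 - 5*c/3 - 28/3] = 2*c - 5/3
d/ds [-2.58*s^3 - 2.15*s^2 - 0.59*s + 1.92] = -7.74*s^2 - 4.3*s - 0.59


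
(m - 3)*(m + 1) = m^2 - 2*m - 3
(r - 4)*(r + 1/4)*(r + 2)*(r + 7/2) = r^4 + 7*r^3/4 - 117*r^2/8 - 127*r/4 - 7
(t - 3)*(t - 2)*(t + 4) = t^3 - t^2 - 14*t + 24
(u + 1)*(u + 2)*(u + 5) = u^3 + 8*u^2 + 17*u + 10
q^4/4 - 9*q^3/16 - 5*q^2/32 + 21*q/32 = q*(q/4 + 1/4)*(q - 7/4)*(q - 3/2)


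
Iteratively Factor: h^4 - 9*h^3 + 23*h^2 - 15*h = (h - 1)*(h^3 - 8*h^2 + 15*h) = (h - 5)*(h - 1)*(h^2 - 3*h) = (h - 5)*(h - 3)*(h - 1)*(h)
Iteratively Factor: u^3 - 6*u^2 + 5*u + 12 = (u - 3)*(u^2 - 3*u - 4) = (u - 4)*(u - 3)*(u + 1)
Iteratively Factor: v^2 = (v)*(v)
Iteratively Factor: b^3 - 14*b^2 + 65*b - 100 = (b - 5)*(b^2 - 9*b + 20) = (b - 5)^2*(b - 4)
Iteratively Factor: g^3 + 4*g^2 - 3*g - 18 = (g + 3)*(g^2 + g - 6) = (g + 3)^2*(g - 2)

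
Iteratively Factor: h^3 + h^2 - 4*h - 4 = (h + 2)*(h^2 - h - 2) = (h + 1)*(h + 2)*(h - 2)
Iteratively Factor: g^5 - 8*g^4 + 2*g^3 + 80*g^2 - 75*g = (g - 1)*(g^4 - 7*g^3 - 5*g^2 + 75*g) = g*(g - 1)*(g^3 - 7*g^2 - 5*g + 75) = g*(g - 5)*(g - 1)*(g^2 - 2*g - 15) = g*(g - 5)*(g - 1)*(g + 3)*(g - 5)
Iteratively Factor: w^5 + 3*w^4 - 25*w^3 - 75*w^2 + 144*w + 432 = (w - 4)*(w^4 + 7*w^3 + 3*w^2 - 63*w - 108) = (w - 4)*(w - 3)*(w^3 + 10*w^2 + 33*w + 36) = (w - 4)*(w - 3)*(w + 3)*(w^2 + 7*w + 12) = (w - 4)*(w - 3)*(w + 3)^2*(w + 4)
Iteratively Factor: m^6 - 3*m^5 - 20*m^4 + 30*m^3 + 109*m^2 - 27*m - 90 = (m + 2)*(m^5 - 5*m^4 - 10*m^3 + 50*m^2 + 9*m - 45) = (m - 3)*(m + 2)*(m^4 - 2*m^3 - 16*m^2 + 2*m + 15) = (m - 3)*(m + 1)*(m + 2)*(m^3 - 3*m^2 - 13*m + 15) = (m - 3)*(m - 1)*(m + 1)*(m + 2)*(m^2 - 2*m - 15) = (m - 5)*(m - 3)*(m - 1)*(m + 1)*(m + 2)*(m + 3)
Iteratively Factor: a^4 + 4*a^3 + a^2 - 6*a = (a + 2)*(a^3 + 2*a^2 - 3*a) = (a + 2)*(a + 3)*(a^2 - a) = (a - 1)*(a + 2)*(a + 3)*(a)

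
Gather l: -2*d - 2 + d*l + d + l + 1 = -d + l*(d + 1) - 1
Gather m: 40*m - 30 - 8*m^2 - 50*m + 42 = -8*m^2 - 10*m + 12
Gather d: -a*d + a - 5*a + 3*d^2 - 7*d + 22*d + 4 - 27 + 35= -4*a + 3*d^2 + d*(15 - a) + 12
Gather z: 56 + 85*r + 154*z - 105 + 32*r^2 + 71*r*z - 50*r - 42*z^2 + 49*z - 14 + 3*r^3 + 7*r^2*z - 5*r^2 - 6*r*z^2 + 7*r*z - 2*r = 3*r^3 + 27*r^2 + 33*r + z^2*(-6*r - 42) + z*(7*r^2 + 78*r + 203) - 63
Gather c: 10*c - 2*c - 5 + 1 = 8*c - 4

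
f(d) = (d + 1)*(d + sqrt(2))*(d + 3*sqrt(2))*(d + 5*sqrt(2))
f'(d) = (d + 1)*(d + sqrt(2))*(d + 3*sqrt(2)) + (d + 1)*(d + sqrt(2))*(d + 5*sqrt(2)) + (d + 1)*(d + 3*sqrt(2))*(d + 5*sqrt(2)) + (d + sqrt(2))*(d + 3*sqrt(2))*(d + 5*sqrt(2)) = 4*d^3 + 3*d^2 + 27*sqrt(2)*d^2 + 18*sqrt(2)*d + 92*d + 30*sqrt(2) + 46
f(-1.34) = -0.42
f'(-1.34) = -4.64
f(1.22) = 264.86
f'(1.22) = 300.28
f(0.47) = 98.43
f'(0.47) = 153.14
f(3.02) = 1306.39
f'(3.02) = 928.93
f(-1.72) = 2.97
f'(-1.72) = -12.11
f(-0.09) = 34.93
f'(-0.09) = 78.19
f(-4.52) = -7.74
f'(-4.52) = 29.55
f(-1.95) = 5.98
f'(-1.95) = -13.67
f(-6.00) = -43.16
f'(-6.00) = 2.31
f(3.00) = 1287.91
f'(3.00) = 919.45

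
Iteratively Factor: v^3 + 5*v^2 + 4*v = (v + 1)*(v^2 + 4*v) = v*(v + 1)*(v + 4)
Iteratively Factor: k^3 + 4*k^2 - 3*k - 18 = (k - 2)*(k^2 + 6*k + 9) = (k - 2)*(k + 3)*(k + 3)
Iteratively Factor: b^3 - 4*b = (b - 2)*(b^2 + 2*b) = b*(b - 2)*(b + 2)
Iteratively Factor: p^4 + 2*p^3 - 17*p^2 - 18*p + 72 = (p - 3)*(p^3 + 5*p^2 - 2*p - 24) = (p - 3)*(p + 4)*(p^2 + p - 6) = (p - 3)*(p + 3)*(p + 4)*(p - 2)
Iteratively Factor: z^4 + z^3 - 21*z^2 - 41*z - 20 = (z + 1)*(z^3 - 21*z - 20) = (z + 1)^2*(z^2 - z - 20) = (z - 5)*(z + 1)^2*(z + 4)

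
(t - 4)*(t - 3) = t^2 - 7*t + 12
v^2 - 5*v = v*(v - 5)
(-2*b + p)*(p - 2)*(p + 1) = -2*b*p^2 + 2*b*p + 4*b + p^3 - p^2 - 2*p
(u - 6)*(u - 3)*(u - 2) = u^3 - 11*u^2 + 36*u - 36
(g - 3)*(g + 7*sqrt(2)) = g^2 - 3*g + 7*sqrt(2)*g - 21*sqrt(2)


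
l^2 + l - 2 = (l - 1)*(l + 2)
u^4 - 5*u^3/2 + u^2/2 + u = u*(u - 2)*(u - 1)*(u + 1/2)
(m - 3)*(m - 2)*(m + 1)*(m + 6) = m^4 + 2*m^3 - 23*m^2 + 12*m + 36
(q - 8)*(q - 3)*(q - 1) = q^3 - 12*q^2 + 35*q - 24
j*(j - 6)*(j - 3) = j^3 - 9*j^2 + 18*j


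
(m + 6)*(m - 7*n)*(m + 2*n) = m^3 - 5*m^2*n + 6*m^2 - 14*m*n^2 - 30*m*n - 84*n^2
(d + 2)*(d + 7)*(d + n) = d^3 + d^2*n + 9*d^2 + 9*d*n + 14*d + 14*n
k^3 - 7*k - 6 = (k - 3)*(k + 1)*(k + 2)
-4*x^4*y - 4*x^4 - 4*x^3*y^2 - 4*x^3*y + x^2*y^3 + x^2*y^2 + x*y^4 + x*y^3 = (-2*x + y)*(x + y)*(2*x + y)*(x*y + x)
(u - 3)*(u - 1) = u^2 - 4*u + 3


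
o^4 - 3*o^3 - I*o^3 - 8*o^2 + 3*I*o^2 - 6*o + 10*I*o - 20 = (o - 5)*(o + 2)*(o - 2*I)*(o + I)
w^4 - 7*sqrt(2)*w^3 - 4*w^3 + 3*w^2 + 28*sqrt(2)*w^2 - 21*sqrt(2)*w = w*(w - 3)*(w - 1)*(w - 7*sqrt(2))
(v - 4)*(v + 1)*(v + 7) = v^3 + 4*v^2 - 25*v - 28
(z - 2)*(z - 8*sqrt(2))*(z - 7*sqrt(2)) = z^3 - 15*sqrt(2)*z^2 - 2*z^2 + 30*sqrt(2)*z + 112*z - 224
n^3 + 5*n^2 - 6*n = n*(n - 1)*(n + 6)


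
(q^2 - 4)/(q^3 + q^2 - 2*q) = (q - 2)/(q*(q - 1))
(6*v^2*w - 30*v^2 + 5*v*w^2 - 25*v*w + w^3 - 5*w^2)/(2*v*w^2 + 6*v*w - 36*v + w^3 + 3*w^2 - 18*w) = (3*v*w - 15*v + w^2 - 5*w)/(w^2 + 3*w - 18)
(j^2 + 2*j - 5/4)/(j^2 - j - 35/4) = (2*j - 1)/(2*j - 7)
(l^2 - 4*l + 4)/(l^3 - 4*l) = (l - 2)/(l*(l + 2))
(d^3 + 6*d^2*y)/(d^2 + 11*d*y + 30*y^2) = d^2/(d + 5*y)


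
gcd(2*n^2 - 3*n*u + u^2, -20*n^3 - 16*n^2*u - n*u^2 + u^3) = 1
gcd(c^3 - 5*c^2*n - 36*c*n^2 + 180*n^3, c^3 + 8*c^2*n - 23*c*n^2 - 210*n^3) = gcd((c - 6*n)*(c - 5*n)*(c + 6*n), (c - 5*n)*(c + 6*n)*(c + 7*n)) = c^2 + c*n - 30*n^2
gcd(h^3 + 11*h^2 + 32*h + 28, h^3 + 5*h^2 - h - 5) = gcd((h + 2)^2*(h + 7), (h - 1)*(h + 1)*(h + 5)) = 1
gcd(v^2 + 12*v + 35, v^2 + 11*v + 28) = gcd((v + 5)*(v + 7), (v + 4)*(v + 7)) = v + 7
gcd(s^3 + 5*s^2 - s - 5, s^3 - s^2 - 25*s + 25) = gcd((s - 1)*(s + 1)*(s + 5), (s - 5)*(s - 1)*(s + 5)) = s^2 + 4*s - 5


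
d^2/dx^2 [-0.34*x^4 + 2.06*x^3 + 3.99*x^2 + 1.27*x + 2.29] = -4.08*x^2 + 12.36*x + 7.98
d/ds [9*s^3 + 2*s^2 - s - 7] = 27*s^2 + 4*s - 1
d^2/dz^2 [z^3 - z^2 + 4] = 6*z - 2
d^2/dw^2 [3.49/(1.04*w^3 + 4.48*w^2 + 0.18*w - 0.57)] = (-(21.7776*w + 31.2704)*(1.04*w^3 + 4.48*w^2 + 0.18*w - 0.57) + 3.49*(3.12*w^2 + 8.96*w + 0.18)*(6.24*w^2 + 17.92*w + 0.36))/(1.04*w^3 + 4.48*w^2 + 0.18*w - 0.57)^3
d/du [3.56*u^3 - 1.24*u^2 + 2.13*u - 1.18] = 10.68*u^2 - 2.48*u + 2.13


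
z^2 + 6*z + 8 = (z + 2)*(z + 4)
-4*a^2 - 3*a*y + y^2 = (-4*a + y)*(a + y)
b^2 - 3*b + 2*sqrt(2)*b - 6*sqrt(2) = (b - 3)*(b + 2*sqrt(2))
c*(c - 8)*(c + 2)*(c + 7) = c^4 + c^3 - 58*c^2 - 112*c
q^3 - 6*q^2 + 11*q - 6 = (q - 3)*(q - 2)*(q - 1)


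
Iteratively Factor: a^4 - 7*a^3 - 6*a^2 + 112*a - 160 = (a - 2)*(a^3 - 5*a^2 - 16*a + 80) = (a - 2)*(a + 4)*(a^2 - 9*a + 20) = (a - 5)*(a - 2)*(a + 4)*(a - 4)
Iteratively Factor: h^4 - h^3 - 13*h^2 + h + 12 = (h - 1)*(h^3 - 13*h - 12) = (h - 1)*(h + 1)*(h^2 - h - 12) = (h - 4)*(h - 1)*(h + 1)*(h + 3)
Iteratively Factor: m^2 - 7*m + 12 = (m - 3)*(m - 4)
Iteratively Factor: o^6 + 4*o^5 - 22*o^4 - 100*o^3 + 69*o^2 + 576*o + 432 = (o + 1)*(o^5 + 3*o^4 - 25*o^3 - 75*o^2 + 144*o + 432) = (o - 4)*(o + 1)*(o^4 + 7*o^3 + 3*o^2 - 63*o - 108) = (o - 4)*(o + 1)*(o + 4)*(o^3 + 3*o^2 - 9*o - 27) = (o - 4)*(o + 1)*(o + 3)*(o + 4)*(o^2 - 9) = (o - 4)*(o + 1)*(o + 3)^2*(o + 4)*(o - 3)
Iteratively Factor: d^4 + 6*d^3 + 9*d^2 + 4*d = (d)*(d^3 + 6*d^2 + 9*d + 4) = d*(d + 1)*(d^2 + 5*d + 4) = d*(d + 1)^2*(d + 4)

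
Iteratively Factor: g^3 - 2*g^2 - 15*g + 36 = (g + 4)*(g^2 - 6*g + 9) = (g - 3)*(g + 4)*(g - 3)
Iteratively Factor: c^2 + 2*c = (c + 2)*(c)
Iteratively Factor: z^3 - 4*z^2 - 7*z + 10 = (z - 1)*(z^2 - 3*z - 10) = (z - 5)*(z - 1)*(z + 2)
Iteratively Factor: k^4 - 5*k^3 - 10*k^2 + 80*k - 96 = (k - 4)*(k^3 - k^2 - 14*k + 24) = (k - 4)*(k - 3)*(k^2 + 2*k - 8) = (k - 4)*(k - 3)*(k - 2)*(k + 4)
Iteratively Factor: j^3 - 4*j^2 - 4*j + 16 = (j - 2)*(j^2 - 2*j - 8) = (j - 4)*(j - 2)*(j + 2)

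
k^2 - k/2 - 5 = (k - 5/2)*(k + 2)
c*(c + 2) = c^2 + 2*c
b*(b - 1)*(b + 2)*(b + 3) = b^4 + 4*b^3 + b^2 - 6*b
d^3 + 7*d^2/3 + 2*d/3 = d*(d + 1/3)*(d + 2)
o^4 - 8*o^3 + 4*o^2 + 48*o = o*(o - 6)*(o - 4)*(o + 2)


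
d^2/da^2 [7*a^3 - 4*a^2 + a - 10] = 42*a - 8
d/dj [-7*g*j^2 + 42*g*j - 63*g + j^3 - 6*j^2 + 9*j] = -14*g*j + 42*g + 3*j^2 - 12*j + 9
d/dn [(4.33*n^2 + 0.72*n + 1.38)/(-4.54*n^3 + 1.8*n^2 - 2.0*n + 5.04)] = (19.6582*n^4 + 6.5376*n^3 + 8.8396*n^2 + 38.6784*n + 6.3888)/(20.6116*n^6 - 16.344*n^5 + 21.4*n^4 - 52.9632*n^3 + 22.144*n^2 - 20.16*n + 25.4016)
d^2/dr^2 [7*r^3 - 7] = 42*r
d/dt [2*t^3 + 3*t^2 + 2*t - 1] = 6*t^2 + 6*t + 2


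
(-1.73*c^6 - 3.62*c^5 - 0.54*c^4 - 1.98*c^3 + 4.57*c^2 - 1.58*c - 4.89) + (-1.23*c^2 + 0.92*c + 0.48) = -1.73*c^6 - 3.62*c^5 - 0.54*c^4 - 1.98*c^3 + 3.34*c^2 - 0.66*c - 4.41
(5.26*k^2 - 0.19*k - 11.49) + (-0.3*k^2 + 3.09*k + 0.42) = 4.96*k^2 + 2.9*k - 11.07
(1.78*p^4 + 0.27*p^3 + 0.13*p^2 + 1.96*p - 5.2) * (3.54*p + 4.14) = 6.3012*p^5 + 8.325*p^4 + 1.578*p^3 + 7.4766*p^2 - 10.2936*p - 21.528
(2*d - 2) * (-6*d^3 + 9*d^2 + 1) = -12*d^4 + 30*d^3 - 18*d^2 + 2*d - 2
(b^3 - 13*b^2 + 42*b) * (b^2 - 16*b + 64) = b^5 - 29*b^4 + 314*b^3 - 1504*b^2 + 2688*b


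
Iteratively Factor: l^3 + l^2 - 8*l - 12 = (l + 2)*(l^2 - l - 6) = (l - 3)*(l + 2)*(l + 2)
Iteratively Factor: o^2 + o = (o + 1)*(o)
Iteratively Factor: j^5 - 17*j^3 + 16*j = (j - 1)*(j^4 + j^3 - 16*j^2 - 16*j) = (j - 4)*(j - 1)*(j^3 + 5*j^2 + 4*j) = (j - 4)*(j - 1)*(j + 1)*(j^2 + 4*j) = (j - 4)*(j - 1)*(j + 1)*(j + 4)*(j)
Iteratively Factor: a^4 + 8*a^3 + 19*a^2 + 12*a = (a + 3)*(a^3 + 5*a^2 + 4*a) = a*(a + 3)*(a^2 + 5*a + 4) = a*(a + 3)*(a + 4)*(a + 1)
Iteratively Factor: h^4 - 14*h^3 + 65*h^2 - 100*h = (h - 5)*(h^3 - 9*h^2 + 20*h) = (h - 5)*(h - 4)*(h^2 - 5*h) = h*(h - 5)*(h - 4)*(h - 5)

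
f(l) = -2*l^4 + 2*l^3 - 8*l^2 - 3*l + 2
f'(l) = -8*l^3 + 6*l^2 - 16*l - 3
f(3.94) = -493.65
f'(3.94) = -462.20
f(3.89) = -470.96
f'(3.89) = -445.36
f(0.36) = -0.06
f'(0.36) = -8.36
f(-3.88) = -676.89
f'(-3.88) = 616.69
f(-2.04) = -76.79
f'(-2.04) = 122.53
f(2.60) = -116.12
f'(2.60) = -144.65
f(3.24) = -244.08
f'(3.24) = -263.95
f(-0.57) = 0.53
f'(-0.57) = 9.55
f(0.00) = 2.00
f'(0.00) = -3.00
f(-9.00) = -15199.00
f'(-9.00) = 6459.00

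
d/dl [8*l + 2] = 8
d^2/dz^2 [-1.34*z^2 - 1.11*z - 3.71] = -2.68000000000000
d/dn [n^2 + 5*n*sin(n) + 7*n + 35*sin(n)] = 5*n*cos(n) + 2*n + 5*sin(n) + 35*cos(n) + 7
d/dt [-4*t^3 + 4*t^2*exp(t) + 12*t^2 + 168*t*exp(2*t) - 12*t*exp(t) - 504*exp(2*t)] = 4*t^2*exp(t) - 12*t^2 + 336*t*exp(2*t) - 4*t*exp(t) + 24*t - 840*exp(2*t) - 12*exp(t)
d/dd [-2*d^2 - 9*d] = -4*d - 9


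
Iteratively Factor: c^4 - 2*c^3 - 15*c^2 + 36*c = (c + 4)*(c^3 - 6*c^2 + 9*c) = c*(c + 4)*(c^2 - 6*c + 9) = c*(c - 3)*(c + 4)*(c - 3)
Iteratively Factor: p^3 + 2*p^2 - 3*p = (p + 3)*(p^2 - p) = (p - 1)*(p + 3)*(p)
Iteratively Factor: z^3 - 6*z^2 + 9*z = (z - 3)*(z^2 - 3*z) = (z - 3)^2*(z)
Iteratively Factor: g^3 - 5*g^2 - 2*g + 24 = (g - 3)*(g^2 - 2*g - 8) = (g - 3)*(g + 2)*(g - 4)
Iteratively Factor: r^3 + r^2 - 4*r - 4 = (r - 2)*(r^2 + 3*r + 2) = (r - 2)*(r + 2)*(r + 1)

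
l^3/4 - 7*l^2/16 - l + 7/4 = (l/4 + 1/2)*(l - 2)*(l - 7/4)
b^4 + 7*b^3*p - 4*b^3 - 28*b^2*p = b^2*(b - 4)*(b + 7*p)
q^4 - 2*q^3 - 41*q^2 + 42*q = q*(q - 7)*(q - 1)*(q + 6)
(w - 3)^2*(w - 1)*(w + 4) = w^4 - 3*w^3 - 13*w^2 + 51*w - 36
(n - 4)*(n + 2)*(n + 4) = n^3 + 2*n^2 - 16*n - 32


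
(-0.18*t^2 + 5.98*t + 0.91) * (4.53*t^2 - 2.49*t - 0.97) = -0.8154*t^4 + 27.5376*t^3 - 10.5933*t^2 - 8.0665*t - 0.8827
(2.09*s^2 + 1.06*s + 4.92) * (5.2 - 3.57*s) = -7.4613*s^3 + 7.0838*s^2 - 12.0524*s + 25.584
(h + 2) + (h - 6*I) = 2*h + 2 - 6*I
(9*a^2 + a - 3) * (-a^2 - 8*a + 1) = -9*a^4 - 73*a^3 + 4*a^2 + 25*a - 3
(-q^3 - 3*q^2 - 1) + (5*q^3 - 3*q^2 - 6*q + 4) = 4*q^3 - 6*q^2 - 6*q + 3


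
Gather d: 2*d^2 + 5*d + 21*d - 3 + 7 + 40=2*d^2 + 26*d + 44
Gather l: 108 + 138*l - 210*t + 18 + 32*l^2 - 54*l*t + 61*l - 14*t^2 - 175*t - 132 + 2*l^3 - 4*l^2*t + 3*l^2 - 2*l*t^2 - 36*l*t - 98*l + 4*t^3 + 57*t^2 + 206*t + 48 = 2*l^3 + l^2*(35 - 4*t) + l*(-2*t^2 - 90*t + 101) + 4*t^3 + 43*t^2 - 179*t + 42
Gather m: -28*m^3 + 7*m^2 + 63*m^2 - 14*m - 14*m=-28*m^3 + 70*m^2 - 28*m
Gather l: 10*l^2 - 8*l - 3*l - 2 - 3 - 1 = 10*l^2 - 11*l - 6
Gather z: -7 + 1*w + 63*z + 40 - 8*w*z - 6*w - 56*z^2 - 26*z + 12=-5*w - 56*z^2 + z*(37 - 8*w) + 45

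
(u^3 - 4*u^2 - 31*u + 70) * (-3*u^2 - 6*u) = -3*u^5 + 6*u^4 + 117*u^3 - 24*u^2 - 420*u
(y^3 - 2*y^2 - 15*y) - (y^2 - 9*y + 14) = y^3 - 3*y^2 - 6*y - 14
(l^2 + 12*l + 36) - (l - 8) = l^2 + 11*l + 44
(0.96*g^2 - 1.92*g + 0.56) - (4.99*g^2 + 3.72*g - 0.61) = -4.03*g^2 - 5.64*g + 1.17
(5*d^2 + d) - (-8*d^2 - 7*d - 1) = 13*d^2 + 8*d + 1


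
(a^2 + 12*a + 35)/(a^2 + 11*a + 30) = (a + 7)/(a + 6)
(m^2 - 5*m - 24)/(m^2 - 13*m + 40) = (m + 3)/(m - 5)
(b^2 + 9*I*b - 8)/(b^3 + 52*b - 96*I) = (b + I)/(b^2 - 8*I*b - 12)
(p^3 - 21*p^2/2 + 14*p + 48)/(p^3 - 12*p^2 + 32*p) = (p + 3/2)/p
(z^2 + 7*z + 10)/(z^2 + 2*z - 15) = (z + 2)/(z - 3)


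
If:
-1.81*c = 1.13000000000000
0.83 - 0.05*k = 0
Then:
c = -0.62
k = 16.60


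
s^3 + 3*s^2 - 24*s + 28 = (s - 2)^2*(s + 7)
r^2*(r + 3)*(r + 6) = r^4 + 9*r^3 + 18*r^2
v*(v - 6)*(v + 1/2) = v^3 - 11*v^2/2 - 3*v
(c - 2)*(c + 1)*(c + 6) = c^3 + 5*c^2 - 8*c - 12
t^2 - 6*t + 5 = (t - 5)*(t - 1)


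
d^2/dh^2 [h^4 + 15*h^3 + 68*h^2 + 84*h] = 12*h^2 + 90*h + 136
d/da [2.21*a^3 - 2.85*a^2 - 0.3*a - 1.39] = 6.63*a^2 - 5.7*a - 0.3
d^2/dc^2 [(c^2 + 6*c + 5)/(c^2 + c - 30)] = 10*(c^3 + 21*c^2 + 111*c + 247)/(c^6 + 3*c^5 - 87*c^4 - 179*c^3 + 2610*c^2 + 2700*c - 27000)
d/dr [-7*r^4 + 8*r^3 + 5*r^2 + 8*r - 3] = -28*r^3 + 24*r^2 + 10*r + 8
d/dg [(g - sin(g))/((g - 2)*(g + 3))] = ((1 - cos(g))*(g - 2)*(g + 3) + (-g + sin(g))*(g - 2) + (-g + sin(g))*(g + 3))/((g - 2)^2*(g + 3)^2)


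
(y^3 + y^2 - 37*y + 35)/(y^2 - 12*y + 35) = (y^2 + 6*y - 7)/(y - 7)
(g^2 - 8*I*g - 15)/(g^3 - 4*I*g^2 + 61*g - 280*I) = (g - 3*I)/(g^2 + I*g + 56)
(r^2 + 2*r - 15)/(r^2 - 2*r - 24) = (-r^2 - 2*r + 15)/(-r^2 + 2*r + 24)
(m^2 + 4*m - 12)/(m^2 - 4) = (m + 6)/(m + 2)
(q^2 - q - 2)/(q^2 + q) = (q - 2)/q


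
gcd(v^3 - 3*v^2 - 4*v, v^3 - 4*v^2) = v^2 - 4*v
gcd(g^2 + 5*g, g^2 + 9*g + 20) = g + 5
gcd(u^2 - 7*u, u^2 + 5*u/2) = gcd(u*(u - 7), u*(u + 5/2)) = u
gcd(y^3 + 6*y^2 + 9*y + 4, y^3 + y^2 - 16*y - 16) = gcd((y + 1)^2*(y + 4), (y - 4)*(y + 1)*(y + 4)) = y^2 + 5*y + 4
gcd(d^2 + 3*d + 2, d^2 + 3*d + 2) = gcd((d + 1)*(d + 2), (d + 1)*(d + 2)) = d^2 + 3*d + 2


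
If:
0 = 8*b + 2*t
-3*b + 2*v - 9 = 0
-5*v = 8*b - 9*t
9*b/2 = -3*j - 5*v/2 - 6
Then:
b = -45/103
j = -937/206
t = 180/103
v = 396/103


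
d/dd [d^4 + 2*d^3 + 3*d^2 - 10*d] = 4*d^3 + 6*d^2 + 6*d - 10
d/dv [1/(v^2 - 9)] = -2*v/(v^2 - 9)^2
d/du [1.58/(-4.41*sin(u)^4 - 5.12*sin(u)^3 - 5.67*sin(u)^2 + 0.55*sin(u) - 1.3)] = (27.8712*sin(u)^3 + 24.2688*sin(u)^2 + 17.9172*sin(u) - 0.869)*cos(u)/(4.41*sin(u)^4 + 5.12*sin(u)^3 + 5.67*sin(u)^2 - 0.55*sin(u) + 1.3)^2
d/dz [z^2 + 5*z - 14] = 2*z + 5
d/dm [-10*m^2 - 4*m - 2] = -20*m - 4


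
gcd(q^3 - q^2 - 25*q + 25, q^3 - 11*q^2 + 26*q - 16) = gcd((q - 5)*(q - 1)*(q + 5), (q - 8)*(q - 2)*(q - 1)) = q - 1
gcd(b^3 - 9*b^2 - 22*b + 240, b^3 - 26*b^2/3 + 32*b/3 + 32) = b - 6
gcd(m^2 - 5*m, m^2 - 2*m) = m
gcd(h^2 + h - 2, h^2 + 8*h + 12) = h + 2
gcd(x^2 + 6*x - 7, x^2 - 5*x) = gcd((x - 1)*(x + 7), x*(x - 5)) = 1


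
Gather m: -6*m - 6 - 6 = -6*m - 12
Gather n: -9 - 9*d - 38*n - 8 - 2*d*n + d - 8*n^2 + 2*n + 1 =-8*d - 8*n^2 + n*(-2*d - 36) - 16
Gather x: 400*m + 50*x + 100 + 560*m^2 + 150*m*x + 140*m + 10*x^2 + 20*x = 560*m^2 + 540*m + 10*x^2 + x*(150*m + 70) + 100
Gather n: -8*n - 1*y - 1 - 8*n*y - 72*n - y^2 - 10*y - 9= n*(-8*y - 80) - y^2 - 11*y - 10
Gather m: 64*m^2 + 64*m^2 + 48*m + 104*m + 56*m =128*m^2 + 208*m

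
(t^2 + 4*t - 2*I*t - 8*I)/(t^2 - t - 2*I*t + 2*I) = (t + 4)/(t - 1)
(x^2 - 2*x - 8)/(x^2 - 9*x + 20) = (x + 2)/(x - 5)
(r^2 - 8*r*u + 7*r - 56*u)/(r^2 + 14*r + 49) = (r - 8*u)/(r + 7)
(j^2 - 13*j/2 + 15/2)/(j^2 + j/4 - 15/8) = 4*(2*j^2 - 13*j + 15)/(8*j^2 + 2*j - 15)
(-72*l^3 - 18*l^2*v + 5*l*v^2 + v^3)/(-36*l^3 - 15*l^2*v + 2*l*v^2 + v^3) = (6*l + v)/(3*l + v)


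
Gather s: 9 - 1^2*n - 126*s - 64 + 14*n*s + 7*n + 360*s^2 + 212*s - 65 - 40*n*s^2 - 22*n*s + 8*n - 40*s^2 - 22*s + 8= 14*n + s^2*(320 - 40*n) + s*(64 - 8*n) - 112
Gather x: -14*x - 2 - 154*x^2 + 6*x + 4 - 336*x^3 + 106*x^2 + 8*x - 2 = -336*x^3 - 48*x^2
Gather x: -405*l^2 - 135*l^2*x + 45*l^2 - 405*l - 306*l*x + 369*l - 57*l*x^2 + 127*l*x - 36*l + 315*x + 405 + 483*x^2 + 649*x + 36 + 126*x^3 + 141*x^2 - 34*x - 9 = -360*l^2 - 72*l + 126*x^3 + x^2*(624 - 57*l) + x*(-135*l^2 - 179*l + 930) + 432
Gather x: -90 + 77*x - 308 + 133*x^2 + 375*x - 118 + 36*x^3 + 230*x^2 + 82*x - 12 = 36*x^3 + 363*x^2 + 534*x - 528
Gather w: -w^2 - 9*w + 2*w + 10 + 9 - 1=-w^2 - 7*w + 18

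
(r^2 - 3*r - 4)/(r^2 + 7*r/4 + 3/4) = 4*(r - 4)/(4*r + 3)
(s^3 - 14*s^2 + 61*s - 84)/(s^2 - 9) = (s^2 - 11*s + 28)/(s + 3)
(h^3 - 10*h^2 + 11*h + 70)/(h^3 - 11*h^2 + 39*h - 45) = (h^2 - 5*h - 14)/(h^2 - 6*h + 9)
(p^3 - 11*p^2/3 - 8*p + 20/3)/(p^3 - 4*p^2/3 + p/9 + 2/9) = 3*(p^2 - 3*p - 10)/(3*p^2 - 2*p - 1)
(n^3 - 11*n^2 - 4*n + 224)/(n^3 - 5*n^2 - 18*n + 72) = (n^2 - 15*n + 56)/(n^2 - 9*n + 18)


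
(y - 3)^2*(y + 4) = y^3 - 2*y^2 - 15*y + 36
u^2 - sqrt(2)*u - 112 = (u - 8*sqrt(2))*(u + 7*sqrt(2))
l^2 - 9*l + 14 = (l - 7)*(l - 2)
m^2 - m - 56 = (m - 8)*(m + 7)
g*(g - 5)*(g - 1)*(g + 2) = g^4 - 4*g^3 - 7*g^2 + 10*g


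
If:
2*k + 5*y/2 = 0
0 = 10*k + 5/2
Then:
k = -1/4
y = 1/5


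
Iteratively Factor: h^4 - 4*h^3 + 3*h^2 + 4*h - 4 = (h - 2)*(h^3 - 2*h^2 - h + 2) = (h - 2)*(h - 1)*(h^2 - h - 2) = (h - 2)^2*(h - 1)*(h + 1)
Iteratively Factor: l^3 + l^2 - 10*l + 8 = (l - 2)*(l^2 + 3*l - 4) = (l - 2)*(l - 1)*(l + 4)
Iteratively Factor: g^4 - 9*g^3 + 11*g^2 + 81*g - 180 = (g + 3)*(g^3 - 12*g^2 + 47*g - 60) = (g - 5)*(g + 3)*(g^2 - 7*g + 12) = (g - 5)*(g - 3)*(g + 3)*(g - 4)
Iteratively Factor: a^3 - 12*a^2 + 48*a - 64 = (a - 4)*(a^2 - 8*a + 16) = (a - 4)^2*(a - 4)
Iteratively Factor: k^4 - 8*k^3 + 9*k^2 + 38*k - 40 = (k - 5)*(k^3 - 3*k^2 - 6*k + 8) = (k - 5)*(k - 1)*(k^2 - 2*k - 8) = (k - 5)*(k - 1)*(k + 2)*(k - 4)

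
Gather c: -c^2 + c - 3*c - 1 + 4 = -c^2 - 2*c + 3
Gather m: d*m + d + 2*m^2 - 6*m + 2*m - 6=d + 2*m^2 + m*(d - 4) - 6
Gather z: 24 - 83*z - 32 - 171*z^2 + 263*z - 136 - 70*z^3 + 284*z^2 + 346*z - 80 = -70*z^3 + 113*z^2 + 526*z - 224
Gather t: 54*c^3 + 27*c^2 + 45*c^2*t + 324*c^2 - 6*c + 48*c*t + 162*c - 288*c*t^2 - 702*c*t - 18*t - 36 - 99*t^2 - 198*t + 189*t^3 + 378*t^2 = 54*c^3 + 351*c^2 + 156*c + 189*t^3 + t^2*(279 - 288*c) + t*(45*c^2 - 654*c - 216) - 36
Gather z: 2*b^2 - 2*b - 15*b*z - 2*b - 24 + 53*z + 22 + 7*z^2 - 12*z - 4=2*b^2 - 4*b + 7*z^2 + z*(41 - 15*b) - 6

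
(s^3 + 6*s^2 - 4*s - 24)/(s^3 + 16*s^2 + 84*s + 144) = (s^2 - 4)/(s^2 + 10*s + 24)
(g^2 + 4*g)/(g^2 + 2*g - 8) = g/(g - 2)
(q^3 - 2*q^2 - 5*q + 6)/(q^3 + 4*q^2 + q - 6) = (q - 3)/(q + 3)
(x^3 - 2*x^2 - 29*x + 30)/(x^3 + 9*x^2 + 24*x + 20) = (x^2 - 7*x + 6)/(x^2 + 4*x + 4)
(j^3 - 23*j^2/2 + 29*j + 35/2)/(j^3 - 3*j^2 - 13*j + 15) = (2*j^2 - 13*j - 7)/(2*(j^2 + 2*j - 3))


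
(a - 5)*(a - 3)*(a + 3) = a^3 - 5*a^2 - 9*a + 45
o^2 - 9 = (o - 3)*(o + 3)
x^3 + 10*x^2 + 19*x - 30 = (x - 1)*(x + 5)*(x + 6)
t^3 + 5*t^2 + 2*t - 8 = (t - 1)*(t + 2)*(t + 4)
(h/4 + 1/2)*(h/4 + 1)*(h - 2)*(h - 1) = h^4/16 + 3*h^3/16 - h^2/2 - 3*h/4 + 1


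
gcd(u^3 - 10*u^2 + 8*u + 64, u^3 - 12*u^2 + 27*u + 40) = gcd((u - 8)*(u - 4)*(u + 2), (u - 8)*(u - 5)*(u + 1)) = u - 8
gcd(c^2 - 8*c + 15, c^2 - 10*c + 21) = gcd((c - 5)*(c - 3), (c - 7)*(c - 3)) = c - 3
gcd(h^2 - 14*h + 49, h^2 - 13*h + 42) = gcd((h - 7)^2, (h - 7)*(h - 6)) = h - 7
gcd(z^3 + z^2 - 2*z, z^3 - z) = z^2 - z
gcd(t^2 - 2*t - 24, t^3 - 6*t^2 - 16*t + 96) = t^2 - 2*t - 24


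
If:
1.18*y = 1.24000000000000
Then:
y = 1.05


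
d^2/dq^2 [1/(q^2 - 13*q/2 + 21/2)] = 4*(-4*q^2 + 26*q + (4*q - 13)^2 - 42)/(2*q^2 - 13*q + 21)^3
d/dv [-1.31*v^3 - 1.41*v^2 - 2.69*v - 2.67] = -3.93*v^2 - 2.82*v - 2.69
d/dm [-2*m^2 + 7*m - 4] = 7 - 4*m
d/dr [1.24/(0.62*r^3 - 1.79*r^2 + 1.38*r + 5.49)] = (-2.3064*r^2 + 4.4392*r - 1.7112)/(0.62*r^3 - 1.79*r^2 + 1.38*r + 5.49)^2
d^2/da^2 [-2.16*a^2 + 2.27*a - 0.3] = -4.32000000000000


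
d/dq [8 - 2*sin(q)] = -2*cos(q)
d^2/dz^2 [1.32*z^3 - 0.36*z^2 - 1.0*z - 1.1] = 7.92*z - 0.72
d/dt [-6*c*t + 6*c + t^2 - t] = -6*c + 2*t - 1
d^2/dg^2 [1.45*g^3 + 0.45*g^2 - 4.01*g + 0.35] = 8.7*g + 0.9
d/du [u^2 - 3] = 2*u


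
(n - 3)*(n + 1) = n^2 - 2*n - 3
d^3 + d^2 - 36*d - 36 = (d - 6)*(d + 1)*(d + 6)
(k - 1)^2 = k^2 - 2*k + 1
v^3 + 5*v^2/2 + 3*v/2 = v*(v + 1)*(v + 3/2)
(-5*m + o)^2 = 25*m^2 - 10*m*o + o^2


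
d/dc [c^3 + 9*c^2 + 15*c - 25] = 3*c^2 + 18*c + 15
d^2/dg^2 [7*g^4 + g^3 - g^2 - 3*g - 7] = 84*g^2 + 6*g - 2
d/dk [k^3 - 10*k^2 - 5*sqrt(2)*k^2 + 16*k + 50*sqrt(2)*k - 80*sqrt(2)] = 3*k^2 - 20*k - 10*sqrt(2)*k + 16 + 50*sqrt(2)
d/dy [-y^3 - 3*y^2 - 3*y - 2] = -3*y^2 - 6*y - 3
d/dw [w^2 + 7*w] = 2*w + 7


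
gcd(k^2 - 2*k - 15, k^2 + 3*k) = k + 3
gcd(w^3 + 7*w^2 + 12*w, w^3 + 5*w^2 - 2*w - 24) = w^2 + 7*w + 12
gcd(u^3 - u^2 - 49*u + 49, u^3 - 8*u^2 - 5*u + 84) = u - 7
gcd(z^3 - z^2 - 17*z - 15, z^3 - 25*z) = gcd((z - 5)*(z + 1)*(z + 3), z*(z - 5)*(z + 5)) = z - 5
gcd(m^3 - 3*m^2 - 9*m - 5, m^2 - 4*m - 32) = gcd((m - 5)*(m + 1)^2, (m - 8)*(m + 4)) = 1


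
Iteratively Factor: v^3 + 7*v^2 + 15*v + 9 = (v + 3)*(v^2 + 4*v + 3) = (v + 3)^2*(v + 1)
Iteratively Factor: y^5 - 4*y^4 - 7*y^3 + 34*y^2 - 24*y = (y - 4)*(y^4 - 7*y^2 + 6*y) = (y - 4)*(y - 1)*(y^3 + y^2 - 6*y) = (y - 4)*(y - 2)*(y - 1)*(y^2 + 3*y) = y*(y - 4)*(y - 2)*(y - 1)*(y + 3)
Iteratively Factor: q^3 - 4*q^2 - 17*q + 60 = (q - 3)*(q^2 - q - 20) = (q - 3)*(q + 4)*(q - 5)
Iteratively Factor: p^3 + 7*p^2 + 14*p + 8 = (p + 2)*(p^2 + 5*p + 4) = (p + 1)*(p + 2)*(p + 4)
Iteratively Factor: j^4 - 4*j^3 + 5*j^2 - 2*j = (j - 2)*(j^3 - 2*j^2 + j) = j*(j - 2)*(j^2 - 2*j + 1) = j*(j - 2)*(j - 1)*(j - 1)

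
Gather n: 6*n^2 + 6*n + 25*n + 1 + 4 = 6*n^2 + 31*n + 5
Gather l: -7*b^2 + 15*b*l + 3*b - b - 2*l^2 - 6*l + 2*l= -7*b^2 + 2*b - 2*l^2 + l*(15*b - 4)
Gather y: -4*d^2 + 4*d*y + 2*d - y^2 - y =-4*d^2 + 2*d - y^2 + y*(4*d - 1)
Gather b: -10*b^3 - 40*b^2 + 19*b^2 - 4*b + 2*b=-10*b^3 - 21*b^2 - 2*b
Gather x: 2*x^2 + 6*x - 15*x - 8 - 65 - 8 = 2*x^2 - 9*x - 81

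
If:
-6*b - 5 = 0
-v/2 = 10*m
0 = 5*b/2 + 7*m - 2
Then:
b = -5/6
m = 7/12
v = -35/3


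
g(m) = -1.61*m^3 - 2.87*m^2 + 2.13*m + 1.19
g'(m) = -4.83*m^2 - 5.74*m + 2.13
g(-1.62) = -2.95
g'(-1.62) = -1.25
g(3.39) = -87.29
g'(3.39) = -72.84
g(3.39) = -87.29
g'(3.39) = -72.84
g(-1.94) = -1.99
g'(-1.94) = -4.91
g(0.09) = 1.36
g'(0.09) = 1.57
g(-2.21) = -0.16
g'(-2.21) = -8.77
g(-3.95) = 47.22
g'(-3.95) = -50.56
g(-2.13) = -0.81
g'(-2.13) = -7.56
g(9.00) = -1385.80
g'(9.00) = -440.76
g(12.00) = -3168.61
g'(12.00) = -762.27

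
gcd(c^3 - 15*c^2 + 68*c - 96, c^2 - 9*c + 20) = c - 4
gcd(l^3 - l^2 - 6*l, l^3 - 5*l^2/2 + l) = l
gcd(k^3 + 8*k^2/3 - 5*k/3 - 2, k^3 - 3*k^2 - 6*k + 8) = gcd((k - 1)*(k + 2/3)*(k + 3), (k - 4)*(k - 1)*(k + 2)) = k - 1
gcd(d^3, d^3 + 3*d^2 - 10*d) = d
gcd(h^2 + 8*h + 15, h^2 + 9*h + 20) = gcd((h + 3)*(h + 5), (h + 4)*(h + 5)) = h + 5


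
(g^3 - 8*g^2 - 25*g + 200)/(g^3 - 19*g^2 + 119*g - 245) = (g^2 - 3*g - 40)/(g^2 - 14*g + 49)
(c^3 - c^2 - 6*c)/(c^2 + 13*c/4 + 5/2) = 4*c*(c - 3)/(4*c + 5)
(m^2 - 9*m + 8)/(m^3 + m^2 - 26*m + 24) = (m - 8)/(m^2 + 2*m - 24)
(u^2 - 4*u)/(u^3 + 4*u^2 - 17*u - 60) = u/(u^2 + 8*u + 15)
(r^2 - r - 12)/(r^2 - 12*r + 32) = (r + 3)/(r - 8)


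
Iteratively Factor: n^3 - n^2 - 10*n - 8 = (n + 1)*(n^2 - 2*n - 8) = (n + 1)*(n + 2)*(n - 4)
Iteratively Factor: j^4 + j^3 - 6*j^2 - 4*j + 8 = (j + 2)*(j^3 - j^2 - 4*j + 4) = (j - 2)*(j + 2)*(j^2 + j - 2) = (j - 2)*(j + 2)^2*(j - 1)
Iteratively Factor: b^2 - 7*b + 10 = (b - 5)*(b - 2)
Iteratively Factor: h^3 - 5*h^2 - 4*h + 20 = (h - 2)*(h^2 - 3*h - 10) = (h - 5)*(h - 2)*(h + 2)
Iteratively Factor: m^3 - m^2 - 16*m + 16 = (m - 1)*(m^2 - 16) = (m - 4)*(m - 1)*(m + 4)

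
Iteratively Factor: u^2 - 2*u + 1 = (u - 1)*(u - 1)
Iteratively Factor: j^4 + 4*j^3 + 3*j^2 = (j)*(j^3 + 4*j^2 + 3*j) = j^2*(j^2 + 4*j + 3) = j^2*(j + 1)*(j + 3)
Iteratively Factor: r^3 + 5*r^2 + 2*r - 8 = (r + 2)*(r^2 + 3*r - 4) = (r + 2)*(r + 4)*(r - 1)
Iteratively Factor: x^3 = (x)*(x^2) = x^2*(x)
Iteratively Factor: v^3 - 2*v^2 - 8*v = (v + 2)*(v^2 - 4*v) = (v - 4)*(v + 2)*(v)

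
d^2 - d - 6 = (d - 3)*(d + 2)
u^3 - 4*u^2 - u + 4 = (u - 4)*(u - 1)*(u + 1)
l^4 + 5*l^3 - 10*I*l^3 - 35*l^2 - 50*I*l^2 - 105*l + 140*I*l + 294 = (l - 2)*(l + 7)*(l - 7*I)*(l - 3*I)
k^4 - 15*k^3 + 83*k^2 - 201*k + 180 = (k - 5)*(k - 4)*(k - 3)^2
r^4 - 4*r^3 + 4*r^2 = r^2*(r - 2)^2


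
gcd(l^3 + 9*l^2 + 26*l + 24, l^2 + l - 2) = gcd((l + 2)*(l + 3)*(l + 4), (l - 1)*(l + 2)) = l + 2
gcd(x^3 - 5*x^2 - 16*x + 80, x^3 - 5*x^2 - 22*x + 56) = x + 4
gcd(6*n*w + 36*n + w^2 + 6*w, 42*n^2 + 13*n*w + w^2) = 6*n + w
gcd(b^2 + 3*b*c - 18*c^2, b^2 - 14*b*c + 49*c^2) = 1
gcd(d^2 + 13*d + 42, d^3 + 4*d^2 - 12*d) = d + 6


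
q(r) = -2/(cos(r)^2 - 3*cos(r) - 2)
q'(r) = -2*(2*sin(r)*cos(r) - 3*sin(r))/(cos(r)^2 - 3*cos(r) - 2)^2 = 2*(3 - 2*cos(r))*sin(r)/(sin(r)^2 + 3*cos(r) + 1)^2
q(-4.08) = -16.31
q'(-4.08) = 448.95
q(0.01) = 0.50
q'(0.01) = 0.00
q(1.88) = 2.01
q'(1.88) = 6.95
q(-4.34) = 2.58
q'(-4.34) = 11.53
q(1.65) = 1.14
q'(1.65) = 2.04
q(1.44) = 0.84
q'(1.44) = 0.96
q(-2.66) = -1.38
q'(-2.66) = -2.12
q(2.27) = -5.80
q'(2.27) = 55.12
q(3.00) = -1.03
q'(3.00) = 0.37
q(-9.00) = -1.28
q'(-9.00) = -1.63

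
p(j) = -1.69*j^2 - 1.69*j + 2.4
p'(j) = -3.38*j - 1.69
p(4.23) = -34.99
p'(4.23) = -15.99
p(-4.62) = -25.86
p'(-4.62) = 13.93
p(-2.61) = -4.70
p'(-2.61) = 7.13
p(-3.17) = -9.23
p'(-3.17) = 9.02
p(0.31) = 1.71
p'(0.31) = -2.74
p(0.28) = 1.79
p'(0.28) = -2.64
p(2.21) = -9.59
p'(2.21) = -9.16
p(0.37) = 1.54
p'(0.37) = -2.94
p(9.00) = -149.70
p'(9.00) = -32.11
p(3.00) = -17.88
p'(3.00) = -11.83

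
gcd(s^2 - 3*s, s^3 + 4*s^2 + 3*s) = s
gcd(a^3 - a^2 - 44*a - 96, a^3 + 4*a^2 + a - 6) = a + 3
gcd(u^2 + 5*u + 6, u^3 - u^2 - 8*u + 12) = u + 3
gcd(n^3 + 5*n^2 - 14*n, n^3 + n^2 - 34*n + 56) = n^2 + 5*n - 14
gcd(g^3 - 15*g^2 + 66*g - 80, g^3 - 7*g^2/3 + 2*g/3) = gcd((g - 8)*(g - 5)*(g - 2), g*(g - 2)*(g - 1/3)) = g - 2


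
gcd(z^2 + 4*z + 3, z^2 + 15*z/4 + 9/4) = z + 3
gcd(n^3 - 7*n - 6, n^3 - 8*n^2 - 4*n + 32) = n + 2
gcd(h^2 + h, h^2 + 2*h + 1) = h + 1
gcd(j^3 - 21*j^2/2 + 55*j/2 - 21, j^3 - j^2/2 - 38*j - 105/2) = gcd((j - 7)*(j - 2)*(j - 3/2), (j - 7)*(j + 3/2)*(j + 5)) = j - 7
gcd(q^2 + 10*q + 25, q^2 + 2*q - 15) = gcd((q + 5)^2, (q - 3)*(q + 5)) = q + 5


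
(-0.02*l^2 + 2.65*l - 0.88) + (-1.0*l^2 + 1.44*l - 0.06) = -1.02*l^2 + 4.09*l - 0.94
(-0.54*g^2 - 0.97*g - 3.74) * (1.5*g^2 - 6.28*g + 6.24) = -0.81*g^4 + 1.9362*g^3 - 2.888*g^2 + 17.4344*g - 23.3376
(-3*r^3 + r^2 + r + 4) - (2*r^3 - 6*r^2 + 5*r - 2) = -5*r^3 + 7*r^2 - 4*r + 6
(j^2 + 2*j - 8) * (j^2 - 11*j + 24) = j^4 - 9*j^3 - 6*j^2 + 136*j - 192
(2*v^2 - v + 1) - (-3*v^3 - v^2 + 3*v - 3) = 3*v^3 + 3*v^2 - 4*v + 4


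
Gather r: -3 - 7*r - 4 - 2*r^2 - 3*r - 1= -2*r^2 - 10*r - 8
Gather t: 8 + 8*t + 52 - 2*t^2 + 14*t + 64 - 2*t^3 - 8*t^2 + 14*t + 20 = -2*t^3 - 10*t^2 + 36*t + 144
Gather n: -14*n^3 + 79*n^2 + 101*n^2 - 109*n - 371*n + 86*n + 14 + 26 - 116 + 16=-14*n^3 + 180*n^2 - 394*n - 60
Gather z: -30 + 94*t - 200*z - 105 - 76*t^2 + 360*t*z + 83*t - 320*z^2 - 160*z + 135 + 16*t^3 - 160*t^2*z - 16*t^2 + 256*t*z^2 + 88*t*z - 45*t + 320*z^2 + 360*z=16*t^3 - 92*t^2 + 256*t*z^2 + 132*t + z*(-160*t^2 + 448*t)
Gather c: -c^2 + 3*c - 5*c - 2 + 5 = -c^2 - 2*c + 3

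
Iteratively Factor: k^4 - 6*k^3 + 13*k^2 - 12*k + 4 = (k - 1)*(k^3 - 5*k^2 + 8*k - 4) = (k - 2)*(k - 1)*(k^2 - 3*k + 2) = (k - 2)^2*(k - 1)*(k - 1)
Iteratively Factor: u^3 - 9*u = (u + 3)*(u^2 - 3*u) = u*(u + 3)*(u - 3)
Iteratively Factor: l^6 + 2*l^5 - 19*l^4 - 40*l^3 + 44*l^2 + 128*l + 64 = (l - 4)*(l^5 + 6*l^4 + 5*l^3 - 20*l^2 - 36*l - 16) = (l - 4)*(l + 2)*(l^4 + 4*l^3 - 3*l^2 - 14*l - 8) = (l - 4)*(l + 1)*(l + 2)*(l^3 + 3*l^2 - 6*l - 8) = (l - 4)*(l + 1)*(l + 2)*(l + 4)*(l^2 - l - 2) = (l - 4)*(l + 1)^2*(l + 2)*(l + 4)*(l - 2)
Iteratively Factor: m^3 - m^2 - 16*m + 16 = (m + 4)*(m^2 - 5*m + 4) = (m - 4)*(m + 4)*(m - 1)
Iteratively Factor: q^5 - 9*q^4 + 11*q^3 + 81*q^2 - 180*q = (q - 5)*(q^4 - 4*q^3 - 9*q^2 + 36*q) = (q - 5)*(q - 3)*(q^3 - q^2 - 12*q) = (q - 5)*(q - 4)*(q - 3)*(q^2 + 3*q) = q*(q - 5)*(q - 4)*(q - 3)*(q + 3)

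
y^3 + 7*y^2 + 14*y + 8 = (y + 1)*(y + 2)*(y + 4)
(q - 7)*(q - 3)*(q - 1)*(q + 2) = q^4 - 9*q^3 + 9*q^2 + 41*q - 42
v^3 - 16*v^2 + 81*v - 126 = (v - 7)*(v - 6)*(v - 3)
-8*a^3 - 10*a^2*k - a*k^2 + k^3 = (-4*a + k)*(a + k)*(2*a + k)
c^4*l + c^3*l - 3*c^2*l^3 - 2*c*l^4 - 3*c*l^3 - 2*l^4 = (c - 2*l)*(c + l)^2*(c*l + l)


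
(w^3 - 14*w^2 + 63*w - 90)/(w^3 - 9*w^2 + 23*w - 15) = (w - 6)/(w - 1)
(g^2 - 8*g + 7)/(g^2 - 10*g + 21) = (g - 1)/(g - 3)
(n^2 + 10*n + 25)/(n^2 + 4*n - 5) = (n + 5)/(n - 1)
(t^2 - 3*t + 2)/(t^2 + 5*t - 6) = (t - 2)/(t + 6)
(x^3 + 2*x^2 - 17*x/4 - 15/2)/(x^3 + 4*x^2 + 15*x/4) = (x - 2)/x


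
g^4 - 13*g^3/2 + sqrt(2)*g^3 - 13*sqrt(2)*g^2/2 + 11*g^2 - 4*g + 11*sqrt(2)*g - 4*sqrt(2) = (g - 4)*(g - 2)*(g - 1/2)*(g + sqrt(2))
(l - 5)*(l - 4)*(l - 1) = l^3 - 10*l^2 + 29*l - 20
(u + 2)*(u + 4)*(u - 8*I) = u^3 + 6*u^2 - 8*I*u^2 + 8*u - 48*I*u - 64*I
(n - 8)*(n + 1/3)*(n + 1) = n^3 - 20*n^2/3 - 31*n/3 - 8/3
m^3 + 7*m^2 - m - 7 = (m - 1)*(m + 1)*(m + 7)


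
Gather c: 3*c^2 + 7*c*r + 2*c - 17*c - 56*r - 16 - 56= 3*c^2 + c*(7*r - 15) - 56*r - 72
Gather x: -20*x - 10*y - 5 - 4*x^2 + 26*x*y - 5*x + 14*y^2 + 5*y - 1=-4*x^2 + x*(26*y - 25) + 14*y^2 - 5*y - 6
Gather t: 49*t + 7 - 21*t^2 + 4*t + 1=-21*t^2 + 53*t + 8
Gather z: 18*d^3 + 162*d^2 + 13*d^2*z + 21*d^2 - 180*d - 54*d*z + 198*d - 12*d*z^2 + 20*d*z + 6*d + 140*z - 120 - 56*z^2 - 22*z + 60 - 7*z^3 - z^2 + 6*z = 18*d^3 + 183*d^2 + 24*d - 7*z^3 + z^2*(-12*d - 57) + z*(13*d^2 - 34*d + 124) - 60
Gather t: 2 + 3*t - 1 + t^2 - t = t^2 + 2*t + 1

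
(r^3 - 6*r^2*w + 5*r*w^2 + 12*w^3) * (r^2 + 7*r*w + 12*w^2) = r^5 + r^4*w - 25*r^3*w^2 - 25*r^2*w^3 + 144*r*w^4 + 144*w^5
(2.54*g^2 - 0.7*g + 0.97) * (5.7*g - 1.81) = 14.478*g^3 - 8.5874*g^2 + 6.796*g - 1.7557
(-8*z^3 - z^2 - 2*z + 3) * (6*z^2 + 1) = -48*z^5 - 6*z^4 - 20*z^3 + 17*z^2 - 2*z + 3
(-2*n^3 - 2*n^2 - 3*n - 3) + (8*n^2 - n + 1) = -2*n^3 + 6*n^2 - 4*n - 2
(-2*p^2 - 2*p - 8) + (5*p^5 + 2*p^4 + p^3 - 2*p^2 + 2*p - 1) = 5*p^5 + 2*p^4 + p^3 - 4*p^2 - 9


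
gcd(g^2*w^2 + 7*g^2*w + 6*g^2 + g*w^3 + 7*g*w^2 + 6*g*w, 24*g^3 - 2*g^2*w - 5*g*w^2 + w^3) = 1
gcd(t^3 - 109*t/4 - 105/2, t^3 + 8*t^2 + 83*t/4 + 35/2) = t^2 + 6*t + 35/4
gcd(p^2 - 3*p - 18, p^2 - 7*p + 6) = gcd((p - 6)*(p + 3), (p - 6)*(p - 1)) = p - 6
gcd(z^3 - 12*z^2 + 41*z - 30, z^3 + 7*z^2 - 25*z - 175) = z - 5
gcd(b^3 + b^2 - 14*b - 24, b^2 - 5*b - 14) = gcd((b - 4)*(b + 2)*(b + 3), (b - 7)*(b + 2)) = b + 2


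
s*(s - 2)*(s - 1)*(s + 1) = s^4 - 2*s^3 - s^2 + 2*s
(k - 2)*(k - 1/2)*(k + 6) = k^3 + 7*k^2/2 - 14*k + 6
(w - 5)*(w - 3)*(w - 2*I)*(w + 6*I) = w^4 - 8*w^3 + 4*I*w^3 + 27*w^2 - 32*I*w^2 - 96*w + 60*I*w + 180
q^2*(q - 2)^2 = q^4 - 4*q^3 + 4*q^2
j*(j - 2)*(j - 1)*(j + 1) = j^4 - 2*j^3 - j^2 + 2*j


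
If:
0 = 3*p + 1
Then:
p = -1/3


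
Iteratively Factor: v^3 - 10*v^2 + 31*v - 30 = (v - 3)*(v^2 - 7*v + 10) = (v - 3)*(v - 2)*(v - 5)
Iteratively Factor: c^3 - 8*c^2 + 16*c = (c - 4)*(c^2 - 4*c) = c*(c - 4)*(c - 4)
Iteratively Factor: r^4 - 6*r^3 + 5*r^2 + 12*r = (r - 3)*(r^3 - 3*r^2 - 4*r) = r*(r - 3)*(r^2 - 3*r - 4) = r*(r - 3)*(r + 1)*(r - 4)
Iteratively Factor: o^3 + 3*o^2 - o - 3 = (o - 1)*(o^2 + 4*o + 3) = (o - 1)*(o + 3)*(o + 1)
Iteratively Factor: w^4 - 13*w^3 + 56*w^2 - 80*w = (w)*(w^3 - 13*w^2 + 56*w - 80) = w*(w - 5)*(w^2 - 8*w + 16) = w*(w - 5)*(w - 4)*(w - 4)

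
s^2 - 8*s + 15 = (s - 5)*(s - 3)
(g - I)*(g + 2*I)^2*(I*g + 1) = I*g^4 - 2*g^3 + 3*I*g^2 - 4*g + 4*I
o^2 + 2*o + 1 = (o + 1)^2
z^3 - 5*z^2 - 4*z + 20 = (z - 5)*(z - 2)*(z + 2)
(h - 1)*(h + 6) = h^2 + 5*h - 6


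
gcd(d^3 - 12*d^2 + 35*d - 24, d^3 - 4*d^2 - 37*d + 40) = d^2 - 9*d + 8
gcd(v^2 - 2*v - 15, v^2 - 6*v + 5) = v - 5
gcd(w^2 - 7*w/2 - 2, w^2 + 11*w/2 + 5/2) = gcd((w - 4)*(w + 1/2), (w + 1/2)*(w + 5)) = w + 1/2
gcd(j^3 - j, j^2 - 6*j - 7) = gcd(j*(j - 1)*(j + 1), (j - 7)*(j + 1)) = j + 1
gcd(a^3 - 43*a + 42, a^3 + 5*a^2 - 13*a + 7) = a^2 + 6*a - 7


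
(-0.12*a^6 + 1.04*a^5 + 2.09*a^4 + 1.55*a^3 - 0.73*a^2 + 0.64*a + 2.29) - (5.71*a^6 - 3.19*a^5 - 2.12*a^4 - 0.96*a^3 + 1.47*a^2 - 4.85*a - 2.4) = -5.83*a^6 + 4.23*a^5 + 4.21*a^4 + 2.51*a^3 - 2.2*a^2 + 5.49*a + 4.69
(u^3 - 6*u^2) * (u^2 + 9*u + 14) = u^5 + 3*u^4 - 40*u^3 - 84*u^2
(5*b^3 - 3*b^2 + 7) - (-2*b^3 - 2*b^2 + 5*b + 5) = 7*b^3 - b^2 - 5*b + 2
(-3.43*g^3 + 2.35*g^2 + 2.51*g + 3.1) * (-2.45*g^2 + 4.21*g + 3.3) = 8.4035*g^5 - 20.1978*g^4 - 7.575*g^3 + 10.7271*g^2 + 21.334*g + 10.23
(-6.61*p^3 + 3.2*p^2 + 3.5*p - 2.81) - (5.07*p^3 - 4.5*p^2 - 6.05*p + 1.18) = -11.68*p^3 + 7.7*p^2 + 9.55*p - 3.99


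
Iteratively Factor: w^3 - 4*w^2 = (w)*(w^2 - 4*w) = w*(w - 4)*(w)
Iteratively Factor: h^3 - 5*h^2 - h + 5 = (h - 1)*(h^2 - 4*h - 5) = (h - 5)*(h - 1)*(h + 1)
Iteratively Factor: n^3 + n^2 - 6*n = (n + 3)*(n^2 - 2*n) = (n - 2)*(n + 3)*(n)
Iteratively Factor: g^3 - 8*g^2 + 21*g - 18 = (g - 2)*(g^2 - 6*g + 9) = (g - 3)*(g - 2)*(g - 3)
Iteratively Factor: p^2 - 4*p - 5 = (p - 5)*(p + 1)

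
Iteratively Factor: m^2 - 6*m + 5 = (m - 1)*(m - 5)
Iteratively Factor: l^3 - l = (l)*(l^2 - 1) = l*(l - 1)*(l + 1)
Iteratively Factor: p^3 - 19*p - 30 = (p - 5)*(p^2 + 5*p + 6) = (p - 5)*(p + 2)*(p + 3)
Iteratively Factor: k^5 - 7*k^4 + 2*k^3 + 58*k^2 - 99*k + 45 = (k - 3)*(k^4 - 4*k^3 - 10*k^2 + 28*k - 15) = (k - 3)*(k - 1)*(k^3 - 3*k^2 - 13*k + 15) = (k - 5)*(k - 3)*(k - 1)*(k^2 + 2*k - 3) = (k - 5)*(k - 3)*(k - 1)^2*(k + 3)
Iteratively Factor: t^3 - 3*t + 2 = (t - 1)*(t^2 + t - 2) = (t - 1)^2*(t + 2)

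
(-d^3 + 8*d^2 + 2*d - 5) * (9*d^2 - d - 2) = -9*d^5 + 73*d^4 + 12*d^3 - 63*d^2 + d + 10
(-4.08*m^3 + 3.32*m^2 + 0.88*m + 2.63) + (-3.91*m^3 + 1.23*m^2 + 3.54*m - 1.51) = -7.99*m^3 + 4.55*m^2 + 4.42*m + 1.12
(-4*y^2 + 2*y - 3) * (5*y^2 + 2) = -20*y^4 + 10*y^3 - 23*y^2 + 4*y - 6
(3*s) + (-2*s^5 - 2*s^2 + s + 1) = -2*s^5 - 2*s^2 + 4*s + 1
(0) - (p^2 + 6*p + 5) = -p^2 - 6*p - 5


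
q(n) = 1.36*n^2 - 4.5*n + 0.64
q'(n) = 2.72*n - 4.5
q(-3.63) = 34.90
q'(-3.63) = -14.37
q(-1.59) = 11.23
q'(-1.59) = -8.82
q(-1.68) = 12.04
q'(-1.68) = -9.07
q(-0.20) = 1.59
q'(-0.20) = -5.04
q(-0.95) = 6.14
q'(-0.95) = -7.08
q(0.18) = -0.13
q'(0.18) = -4.01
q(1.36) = -2.96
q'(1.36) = -0.80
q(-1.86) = 13.72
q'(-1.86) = -9.56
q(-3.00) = 26.38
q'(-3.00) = -12.66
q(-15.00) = 374.14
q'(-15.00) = -45.30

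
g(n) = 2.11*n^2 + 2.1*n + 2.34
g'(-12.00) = -48.54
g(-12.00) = 280.98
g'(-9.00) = -35.88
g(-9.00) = 154.35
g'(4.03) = 19.11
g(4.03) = 45.07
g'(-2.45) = -8.24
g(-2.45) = 9.86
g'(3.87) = 18.43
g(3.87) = 42.07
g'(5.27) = 24.34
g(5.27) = 72.01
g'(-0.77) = -1.15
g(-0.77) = 1.97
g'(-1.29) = -3.34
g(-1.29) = 3.14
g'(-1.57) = -4.53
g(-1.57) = 4.24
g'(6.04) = 27.59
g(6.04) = 92.00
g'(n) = 4.22*n + 2.1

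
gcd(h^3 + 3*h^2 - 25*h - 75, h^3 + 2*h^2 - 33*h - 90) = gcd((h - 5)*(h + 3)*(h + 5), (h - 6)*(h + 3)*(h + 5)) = h^2 + 8*h + 15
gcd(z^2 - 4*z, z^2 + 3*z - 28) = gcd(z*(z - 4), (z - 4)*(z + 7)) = z - 4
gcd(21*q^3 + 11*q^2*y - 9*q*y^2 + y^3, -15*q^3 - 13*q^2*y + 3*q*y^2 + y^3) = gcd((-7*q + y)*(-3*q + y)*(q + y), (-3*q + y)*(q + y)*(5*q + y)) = -3*q^2 - 2*q*y + y^2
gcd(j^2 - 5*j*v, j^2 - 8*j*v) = j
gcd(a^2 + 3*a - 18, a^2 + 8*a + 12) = a + 6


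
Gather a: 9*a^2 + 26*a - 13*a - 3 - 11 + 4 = 9*a^2 + 13*a - 10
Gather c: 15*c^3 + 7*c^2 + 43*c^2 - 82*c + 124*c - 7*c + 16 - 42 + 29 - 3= 15*c^3 + 50*c^2 + 35*c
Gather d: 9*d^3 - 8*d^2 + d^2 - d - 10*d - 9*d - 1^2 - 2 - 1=9*d^3 - 7*d^2 - 20*d - 4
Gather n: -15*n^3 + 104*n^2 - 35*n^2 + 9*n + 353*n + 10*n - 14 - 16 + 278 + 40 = -15*n^3 + 69*n^2 + 372*n + 288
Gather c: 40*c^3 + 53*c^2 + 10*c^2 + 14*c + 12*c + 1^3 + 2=40*c^3 + 63*c^2 + 26*c + 3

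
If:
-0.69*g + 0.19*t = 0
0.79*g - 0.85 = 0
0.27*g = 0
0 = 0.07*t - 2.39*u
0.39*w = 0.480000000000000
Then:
No Solution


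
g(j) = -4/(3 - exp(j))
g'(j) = -4*exp(j)/(3 - exp(j))^2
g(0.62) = -3.51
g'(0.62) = -5.71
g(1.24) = 8.78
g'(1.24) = -66.59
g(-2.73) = -1.36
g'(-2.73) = -0.03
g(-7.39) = -1.33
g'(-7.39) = -0.00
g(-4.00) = -1.34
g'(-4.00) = -0.01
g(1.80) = 1.31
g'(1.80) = -2.60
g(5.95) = 0.01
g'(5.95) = -0.01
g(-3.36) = -1.35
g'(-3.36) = -0.02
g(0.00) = -2.00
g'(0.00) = -1.00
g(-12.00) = -1.33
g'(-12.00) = 0.00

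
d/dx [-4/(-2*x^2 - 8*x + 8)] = 4*(-x - 2)/(x^2 + 4*x - 4)^2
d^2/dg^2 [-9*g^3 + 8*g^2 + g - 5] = 16 - 54*g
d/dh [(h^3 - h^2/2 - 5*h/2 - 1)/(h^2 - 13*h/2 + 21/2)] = (4*h^4 - 52*h^3 + 149*h^2 - 34*h - 131)/(4*h^4 - 52*h^3 + 253*h^2 - 546*h + 441)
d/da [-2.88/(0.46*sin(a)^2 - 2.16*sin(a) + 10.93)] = (2.6496*sin(a) - 6.2208)*cos(a)/(0.46*sin(a)^2 - 2.16*sin(a) + 10.93)^2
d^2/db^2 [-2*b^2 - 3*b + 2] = -4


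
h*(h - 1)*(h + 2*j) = h^3 + 2*h^2*j - h^2 - 2*h*j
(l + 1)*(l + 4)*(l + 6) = l^3 + 11*l^2 + 34*l + 24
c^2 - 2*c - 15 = (c - 5)*(c + 3)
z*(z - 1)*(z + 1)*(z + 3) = z^4 + 3*z^3 - z^2 - 3*z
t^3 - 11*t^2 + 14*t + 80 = (t - 8)*(t - 5)*(t + 2)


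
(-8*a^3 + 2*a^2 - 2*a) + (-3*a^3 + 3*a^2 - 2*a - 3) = -11*a^3 + 5*a^2 - 4*a - 3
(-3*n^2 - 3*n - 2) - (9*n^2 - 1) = -12*n^2 - 3*n - 1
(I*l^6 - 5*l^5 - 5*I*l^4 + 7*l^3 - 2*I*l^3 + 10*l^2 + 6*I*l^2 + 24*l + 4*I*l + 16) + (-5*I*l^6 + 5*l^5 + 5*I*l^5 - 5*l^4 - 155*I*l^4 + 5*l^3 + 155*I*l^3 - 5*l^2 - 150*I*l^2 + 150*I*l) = -4*I*l^6 + 5*I*l^5 - 5*l^4 - 160*I*l^4 + 12*l^3 + 153*I*l^3 + 5*l^2 - 144*I*l^2 + 24*l + 154*I*l + 16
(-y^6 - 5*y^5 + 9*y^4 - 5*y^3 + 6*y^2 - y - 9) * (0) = 0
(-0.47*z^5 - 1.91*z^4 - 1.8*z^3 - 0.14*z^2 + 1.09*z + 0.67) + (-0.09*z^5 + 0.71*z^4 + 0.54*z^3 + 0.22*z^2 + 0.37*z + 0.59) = -0.56*z^5 - 1.2*z^4 - 1.26*z^3 + 0.08*z^2 + 1.46*z + 1.26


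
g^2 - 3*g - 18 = (g - 6)*(g + 3)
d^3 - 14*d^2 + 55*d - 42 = (d - 7)*(d - 6)*(d - 1)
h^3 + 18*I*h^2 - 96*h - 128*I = (h + 2*I)*(h + 8*I)^2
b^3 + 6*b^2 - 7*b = b*(b - 1)*(b + 7)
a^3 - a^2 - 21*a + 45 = (a - 3)^2*(a + 5)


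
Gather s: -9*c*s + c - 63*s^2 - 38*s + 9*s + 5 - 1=c - 63*s^2 + s*(-9*c - 29) + 4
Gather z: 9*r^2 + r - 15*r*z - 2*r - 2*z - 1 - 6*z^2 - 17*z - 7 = 9*r^2 - r - 6*z^2 + z*(-15*r - 19) - 8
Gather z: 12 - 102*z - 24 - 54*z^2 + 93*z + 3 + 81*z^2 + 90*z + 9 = 27*z^2 + 81*z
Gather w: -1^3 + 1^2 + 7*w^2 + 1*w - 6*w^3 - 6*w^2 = -6*w^3 + w^2 + w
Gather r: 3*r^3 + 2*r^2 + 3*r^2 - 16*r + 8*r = 3*r^3 + 5*r^2 - 8*r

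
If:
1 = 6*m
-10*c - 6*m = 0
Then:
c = -1/10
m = 1/6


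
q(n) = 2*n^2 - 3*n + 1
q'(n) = 4*n - 3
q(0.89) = -0.09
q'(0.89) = 0.56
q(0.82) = -0.12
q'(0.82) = 0.28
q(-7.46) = 134.68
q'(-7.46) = -32.84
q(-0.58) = 3.41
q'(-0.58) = -5.32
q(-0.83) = 4.87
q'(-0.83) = -6.32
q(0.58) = -0.07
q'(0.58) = -0.68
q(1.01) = 0.01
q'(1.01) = 1.04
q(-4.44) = 53.75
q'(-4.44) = -20.76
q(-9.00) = 190.00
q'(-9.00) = -39.00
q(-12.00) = 325.00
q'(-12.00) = -51.00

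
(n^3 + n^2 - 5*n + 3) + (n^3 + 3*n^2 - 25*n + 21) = 2*n^3 + 4*n^2 - 30*n + 24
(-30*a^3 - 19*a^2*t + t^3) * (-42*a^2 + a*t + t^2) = 1260*a^5 + 768*a^4*t - 49*a^3*t^2 - 61*a^2*t^3 + a*t^4 + t^5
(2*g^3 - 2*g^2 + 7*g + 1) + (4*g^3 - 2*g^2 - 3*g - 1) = 6*g^3 - 4*g^2 + 4*g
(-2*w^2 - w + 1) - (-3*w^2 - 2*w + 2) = w^2 + w - 1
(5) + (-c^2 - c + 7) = -c^2 - c + 12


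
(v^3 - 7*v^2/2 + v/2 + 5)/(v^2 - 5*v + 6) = (2*v^2 - 3*v - 5)/(2*(v - 3))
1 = 1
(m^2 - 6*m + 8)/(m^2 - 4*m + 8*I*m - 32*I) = (m - 2)/(m + 8*I)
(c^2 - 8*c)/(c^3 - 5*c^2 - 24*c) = 1/(c + 3)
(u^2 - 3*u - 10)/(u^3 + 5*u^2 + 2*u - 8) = (u - 5)/(u^2 + 3*u - 4)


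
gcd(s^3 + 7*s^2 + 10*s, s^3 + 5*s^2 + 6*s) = s^2 + 2*s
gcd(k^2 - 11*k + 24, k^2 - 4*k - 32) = k - 8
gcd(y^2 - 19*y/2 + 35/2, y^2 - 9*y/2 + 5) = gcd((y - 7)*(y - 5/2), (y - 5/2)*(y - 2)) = y - 5/2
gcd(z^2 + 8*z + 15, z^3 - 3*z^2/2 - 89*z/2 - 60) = z + 5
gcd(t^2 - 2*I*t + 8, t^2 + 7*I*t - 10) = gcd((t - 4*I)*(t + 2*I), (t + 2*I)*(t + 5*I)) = t + 2*I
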